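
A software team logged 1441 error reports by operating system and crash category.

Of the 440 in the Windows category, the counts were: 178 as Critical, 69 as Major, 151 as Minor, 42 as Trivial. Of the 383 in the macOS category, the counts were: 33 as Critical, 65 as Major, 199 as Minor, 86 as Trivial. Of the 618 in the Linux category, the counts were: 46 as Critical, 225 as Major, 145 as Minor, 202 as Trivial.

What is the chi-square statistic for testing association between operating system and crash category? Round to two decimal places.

Row totals: 440, 383, 618. Column totals: 257, 359, 495, 330. Grand total N = 1441.
Expected counts (row total × column total / N):
  Windows, Critical: 440×257/1441 = 78.473
  Windows, Major: 440×359/1441 = 109.618
  Windows, Minor: 440×495/1441 = 151.145
  Windows, Trivial: 440×330/1441 = 100.763
  macOS, Critical: 383×257/1441 = 68.307
  macOS, Major: 383×359/1441 = 95.418
  macOS, Minor: 383×495/1441 = 131.565
  macOS, Trivial: 383×330/1441 = 87.710
  Linux, Critical: 618×257/1441 = 110.219
  Linux, Major: 618×359/1441 = 153.964
  Linux, Minor: 618×495/1441 = 212.290
  Linux, Trivial: 618×330/1441 = 141.527
Contributions (O − E)²/E:
  (178 − 78.473)²/78.473 = 126.2297
  (69 − 109.618)²/109.618 = 15.0506
  (151 − 151.145)²/151.145 = 0.0001
  (42 − 100.763)²/100.763 = 34.2694
  (33 − 68.307)²/68.307 = 18.2497
  (65 − 95.418)²/95.418 = 9.6969
  (199 − 131.565)²/131.565 = 34.5645
  (86 − 87.710)²/87.710 = 0.0333
  (46 − 110.219)²/110.219 = 37.4171
  (225 − 153.964)²/153.964 = 32.7746
  (145 − 212.290)²/212.290 = 21.3291
  (202 − 141.527)²/141.527 = 25.8395
χ² = 126.2297 + 15.0506 + 0.0001 + 34.2694 + 18.2497 + 9.6969 + 34.5645 + 0.0333 + 37.4171 + 32.7746 + 21.3291 + 25.8395 = 355.45

355.45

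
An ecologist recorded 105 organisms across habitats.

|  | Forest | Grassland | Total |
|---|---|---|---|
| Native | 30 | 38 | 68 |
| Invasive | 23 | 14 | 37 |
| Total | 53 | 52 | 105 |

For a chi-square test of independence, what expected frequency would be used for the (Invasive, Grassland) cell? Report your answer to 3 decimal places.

Row total (Invasive) = 37; column total (Grassland) = 52; grand total N = 105.
Expected count = (row total × column total) / N = 37 × 52 / 105 = 18.324.

18.324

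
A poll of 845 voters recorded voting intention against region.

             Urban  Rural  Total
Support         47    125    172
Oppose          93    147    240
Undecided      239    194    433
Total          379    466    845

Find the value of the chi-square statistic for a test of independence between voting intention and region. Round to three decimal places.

Grand total N = 845.
Expected counts (row total × column total / N):
  Support, Urban: 172×379/845 = 77.1456
  Support, Rural: 172×466/845 = 94.8544
  Oppose, Urban: 240×379/845 = 107.6450
  Oppose, Rural: 240×466/845 = 132.3550
  Undecided, Urban: 433×379/845 = 194.2095
  Undecided, Rural: 433×466/845 = 238.7905
Contributions (O − E)²/E:
  (47 − 77.1456)²/77.1456 = 11.7798
  (125 − 94.8544)²/94.8544 = 9.5805
  (93 − 107.6450)²/107.6450 = 1.9924
  (147 − 132.3550)²/132.3550 = 1.6205
  (239 − 194.2095)²/194.2095 = 10.3300
  (194 − 238.7905)²/238.7905 = 8.4015
χ² = 11.7798 + 9.5805 + 1.9924 + 1.6205 + 10.3300 + 8.4015 = 43.705

43.705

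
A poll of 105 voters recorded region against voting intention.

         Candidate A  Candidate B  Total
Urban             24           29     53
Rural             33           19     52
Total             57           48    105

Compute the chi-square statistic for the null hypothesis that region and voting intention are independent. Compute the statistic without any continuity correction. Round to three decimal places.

Grand total N = 105.
Expected counts (row total × column total / N):
  Urban, Candidate A: 53×57/105 = 28.77143
  Urban, Candidate B: 53×48/105 = 24.22857
  Rural, Candidate A: 52×57/105 = 28.22857
  Rural, Candidate B: 52×48/105 = 23.77143
Contributions (O − E)²/E:
  (24 − 28.77143)²/28.77143 = 0.7913
  (29 − 24.22857)²/24.22857 = 0.9397
  (33 − 28.22857)²/28.22857 = 0.8065
  (19 − 23.77143)²/23.77143 = 0.9577
χ² = 0.7913 + 0.9397 + 0.8065 + 0.9577 = 3.495

3.495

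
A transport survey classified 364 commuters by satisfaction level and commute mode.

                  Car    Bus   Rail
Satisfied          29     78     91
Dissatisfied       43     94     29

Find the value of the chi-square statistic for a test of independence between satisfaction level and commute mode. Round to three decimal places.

Row totals: 198, 166. Column totals: 72, 172, 120. Grand total N = 364.
Expected counts (row total × column total / N):
  Satisfied, Car: 198×72/364 = 39.1648
  Satisfied, Bus: 198×172/364 = 93.5604
  Satisfied, Rail: 198×120/364 = 65.2747
  Dissatisfied, Car: 166×72/364 = 32.8352
  Dissatisfied, Bus: 166×172/364 = 78.4396
  Dissatisfied, Rail: 166×120/364 = 54.7253
Contributions (O − E)²/E:
  (29 − 39.1648)²/39.1648 = 2.6382
  (78 − 93.5604)²/93.5604 = 2.5879
  (91 − 65.2747)²/65.2747 = 10.1386
  (43 − 32.8352)²/32.8352 = 3.1467
  (94 − 78.4396)²/78.4396 = 3.0868
  (29 − 54.7253)²/54.7253 = 12.0930
χ² = 2.6382 + 2.5879 + 10.1386 + 3.1467 + 3.0868 + 12.0930 = 33.691

33.691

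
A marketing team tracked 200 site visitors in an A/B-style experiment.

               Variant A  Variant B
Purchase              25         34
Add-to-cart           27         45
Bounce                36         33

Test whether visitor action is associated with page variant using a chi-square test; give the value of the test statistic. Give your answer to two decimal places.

3.17

Row totals: 59, 72, 69. Column totals: 88, 112. Grand total N = 200.
Expected counts (row total × column total / N):
  Purchase, Variant A: 59×88/200 = 25.960
  Purchase, Variant B: 59×112/200 = 33.040
  Add-to-cart, Variant A: 72×88/200 = 31.680
  Add-to-cart, Variant B: 72×112/200 = 40.320
  Bounce, Variant A: 69×88/200 = 30.360
  Bounce, Variant B: 69×112/200 = 38.640
Contributions (O − E)²/E:
  (25 − 25.960)²/25.960 = 0.0355
  (34 − 33.040)²/33.040 = 0.0279
  (27 − 31.680)²/31.680 = 0.6914
  (45 − 40.320)²/40.320 = 0.5432
  (36 − 30.360)²/30.360 = 1.0477
  (33 − 38.640)²/38.640 = 0.8232
χ² = 0.0355 + 0.0279 + 0.6914 + 0.5432 + 1.0477 + 0.8232 = 3.17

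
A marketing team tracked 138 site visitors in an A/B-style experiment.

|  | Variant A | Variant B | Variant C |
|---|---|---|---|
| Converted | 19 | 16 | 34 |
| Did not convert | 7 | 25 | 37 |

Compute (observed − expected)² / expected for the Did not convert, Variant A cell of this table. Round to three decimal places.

2.769

Row total (Did not convert) = 69; column total (Variant A) = 26; N = 138.
Expected count E = 69 × 26 / 138 = 13.0000.
Contribution = (O − E)²/E = (7 − 13.0000)² / 13.0000 = 2.769.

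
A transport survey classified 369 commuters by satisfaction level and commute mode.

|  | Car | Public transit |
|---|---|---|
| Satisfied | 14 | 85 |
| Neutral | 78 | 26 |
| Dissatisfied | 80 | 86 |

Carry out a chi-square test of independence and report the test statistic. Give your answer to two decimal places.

Row totals: 99, 104, 166. Column totals: 172, 197. Grand total N = 369.
Expected counts (row total × column total / N):
  Satisfied, Car: 99×172/369 = 46.146
  Satisfied, Public transit: 99×197/369 = 52.854
  Neutral, Car: 104×172/369 = 48.477
  Neutral, Public transit: 104×197/369 = 55.523
  Dissatisfied, Car: 166×172/369 = 77.377
  Dissatisfied, Public transit: 166×197/369 = 88.623
Contributions (O − E)²/E:
  (14 − 46.146)²/46.146 = 22.3934
  (85 − 52.854)²/52.854 = 19.5513
  (78 − 48.477)²/48.477 = 17.9798
  (26 − 55.523)²/55.523 = 15.6981
  (80 − 77.377)²/77.377 = 0.0889
  (86 − 88.623)²/88.623 = 0.0776
χ² = 22.3934 + 19.5513 + 17.9798 + 15.6981 + 0.0889 + 0.0776 = 75.79

75.79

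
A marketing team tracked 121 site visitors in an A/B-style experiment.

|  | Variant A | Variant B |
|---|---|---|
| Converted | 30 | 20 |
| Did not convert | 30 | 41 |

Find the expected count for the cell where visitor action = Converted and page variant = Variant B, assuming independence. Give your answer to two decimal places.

25.21

Row total (Converted) = 50; column total (Variant B) = 61; grand total N = 121.
Expected count = (row total × column total) / N = 50 × 61 / 121 = 25.21.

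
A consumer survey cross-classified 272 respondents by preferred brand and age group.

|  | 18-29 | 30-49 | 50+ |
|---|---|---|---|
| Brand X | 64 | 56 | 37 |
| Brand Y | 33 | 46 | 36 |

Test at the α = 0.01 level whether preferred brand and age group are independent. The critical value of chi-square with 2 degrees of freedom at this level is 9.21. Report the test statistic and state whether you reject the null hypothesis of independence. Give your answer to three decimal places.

Row totals: 157, 115. Column totals: 97, 102, 73. Grand total N = 272.
Expected counts (row total × column total / N):
  Brand X, 18-29: 157×97/272 = 55.9890
  Brand X, 30-49: 157×102/272 = 58.8750
  Brand X, 50+: 157×73/272 = 42.1360
  Brand Y, 18-29: 115×97/272 = 41.0110
  Brand Y, 30-49: 115×102/272 = 43.1250
  Brand Y, 50+: 115×73/272 = 30.8640
Contributions (O − E)²/E:
  (64 − 55.9890)²/55.9890 = 1.1462
  (56 − 58.8750)²/58.8750 = 0.1404
  (37 − 42.1360)²/42.1360 = 0.6260
  (33 − 41.0110)²/41.0110 = 1.5649
  (46 − 43.1250)²/43.1250 = 0.1917
  (36 − 30.8640)²/30.8640 = 0.8547
χ² = 1.1462 + 0.1404 + 0.6260 + 1.5649 + 0.1917 + 0.8547 = 4.524
df = (2−1)(3−1) = 2. Since 4.524 < 9.21, fail to reject the null hypothesis of independence at α = 0.01.

4.524; fail to reject H₀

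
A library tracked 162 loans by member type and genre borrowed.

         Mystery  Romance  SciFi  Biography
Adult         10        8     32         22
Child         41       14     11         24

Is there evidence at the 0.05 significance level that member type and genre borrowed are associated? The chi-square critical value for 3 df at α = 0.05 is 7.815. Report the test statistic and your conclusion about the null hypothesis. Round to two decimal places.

29.18; reject H₀

Row totals: 72, 90. Column totals: 51, 22, 43, 46. Grand total N = 162.
Expected counts (row total × column total / N):
  Adult, Mystery: 72×51/162 = 22.667
  Adult, Romance: 72×22/162 = 9.778
  Adult, SciFi: 72×43/162 = 19.111
  Adult, Biography: 72×46/162 = 20.444
  Child, Mystery: 90×51/162 = 28.333
  Child, Romance: 90×22/162 = 12.222
  Child, SciFi: 90×43/162 = 23.889
  Child, Biography: 90×46/162 = 25.556
Contributions (O − E)²/E:
  (10 − 22.667)²/22.667 = 7.0787
  (8 − 9.778)²/9.778 = 0.3233
  (32 − 19.111)²/19.111 = 8.6927
  (22 − 20.444)²/20.444 = 0.1184
  (41 − 28.333)²/28.333 = 5.6631
  (14 − 12.222)²/12.222 = 0.2587
  (11 − 23.889)²/23.889 = 6.9541
  (24 − 25.556)²/25.556 = 0.0947
χ² = 7.0787 + 0.3233 + 8.6927 + 0.1184 + 5.6631 + 0.2587 + 6.9541 + 0.0947 = 29.18
df = (2−1)(4−1) = 3. Since 29.18 > 7.815, reject the null hypothesis of independence at α = 0.05.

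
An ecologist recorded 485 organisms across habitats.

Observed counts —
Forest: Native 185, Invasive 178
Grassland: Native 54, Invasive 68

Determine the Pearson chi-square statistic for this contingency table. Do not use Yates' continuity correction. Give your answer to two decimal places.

1.64

Row totals: 363, 122. Column totals: 239, 246. Grand total N = 485.
Expected counts (row total × column total / N):
  Forest, Native: 363×239/485 = 178.880
  Forest, Invasive: 363×246/485 = 184.120
  Grassland, Native: 122×239/485 = 60.120
  Grassland, Invasive: 122×246/485 = 61.880
Contributions (O − E)²/E:
  (185 − 178.880)²/178.880 = 0.2094
  (178 − 184.120)²/184.120 = 0.2034
  (54 − 60.120)²/60.120 = 0.6230
  (68 − 61.880)²/61.880 = 0.6053
χ² = 0.2094 + 0.2034 + 0.6230 + 0.6053 = 1.64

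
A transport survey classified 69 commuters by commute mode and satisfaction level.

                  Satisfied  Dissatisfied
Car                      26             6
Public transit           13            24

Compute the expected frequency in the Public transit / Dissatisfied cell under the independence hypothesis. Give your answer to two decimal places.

16.09

Row total (Public transit) = 37; column total (Dissatisfied) = 30; grand total N = 69.
Expected count = (row total × column total) / N = 37 × 30 / 69 = 16.09.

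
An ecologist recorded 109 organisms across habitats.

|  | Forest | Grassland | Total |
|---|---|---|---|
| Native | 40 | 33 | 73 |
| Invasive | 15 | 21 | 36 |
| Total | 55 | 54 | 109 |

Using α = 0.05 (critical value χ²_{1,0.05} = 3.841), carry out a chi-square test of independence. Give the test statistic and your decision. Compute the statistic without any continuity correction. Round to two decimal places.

Grand total N = 109.
Expected counts (row total × column total / N):
  Native, Forest: 73×55/109 = 36.835
  Native, Grassland: 73×54/109 = 36.165
  Invasive, Forest: 36×55/109 = 18.165
  Invasive, Grassland: 36×54/109 = 17.835
Contributions (O − E)²/E:
  (40 − 36.835)²/36.835 = 0.2719
  (33 − 36.165)²/36.165 = 0.2770
  (15 − 18.165)²/18.165 = 0.5515
  (21 − 17.835)²/17.835 = 0.5617
χ² = 0.2719 + 0.2770 + 0.5515 + 0.5617 = 1.66
df = (2−1)(2−1) = 1. Since 1.66 < 3.841, fail to reject the null hypothesis of independence at α = 0.05.

1.66; fail to reject H₀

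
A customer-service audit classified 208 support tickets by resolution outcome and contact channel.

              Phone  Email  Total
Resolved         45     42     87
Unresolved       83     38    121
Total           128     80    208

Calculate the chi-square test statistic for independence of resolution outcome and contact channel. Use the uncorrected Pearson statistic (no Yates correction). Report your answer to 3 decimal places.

Grand total N = 208.
Expected counts (row total × column total / N):
  Resolved, Phone: 87×128/208 = 53.5385
  Resolved, Email: 87×80/208 = 33.4615
  Unresolved, Phone: 121×128/208 = 74.4615
  Unresolved, Email: 121×80/208 = 46.5385
Contributions (O − E)²/E:
  (45 − 53.5385)²/53.5385 = 1.3617
  (42 − 33.4615)²/33.4615 = 2.1788
  (83 − 74.4615)²/74.4615 = 0.9791
  (38 − 46.5385)²/46.5385 = 1.5666
χ² = 1.3617 + 2.1788 + 0.9791 + 1.5666 = 6.086

6.086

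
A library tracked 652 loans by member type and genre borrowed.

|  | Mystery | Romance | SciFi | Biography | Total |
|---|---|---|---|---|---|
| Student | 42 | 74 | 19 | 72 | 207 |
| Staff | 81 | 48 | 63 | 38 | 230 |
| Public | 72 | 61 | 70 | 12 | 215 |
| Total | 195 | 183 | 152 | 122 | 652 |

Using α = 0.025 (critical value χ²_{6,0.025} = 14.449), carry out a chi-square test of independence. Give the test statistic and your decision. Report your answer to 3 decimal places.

94.329; reject H₀

Grand total N = 652.
Expected counts (row total × column total / N):
  Student, Mystery: 207×195/652 = 61.90951
  Student, Romance: 207×183/652 = 58.09969
  Student, SciFi: 207×152/652 = 48.25767
  Student, Biography: 207×122/652 = 38.73313
  Staff, Mystery: 230×195/652 = 68.78834
  Staff, Romance: 230×183/652 = 64.55521
  Staff, SciFi: 230×152/652 = 53.61963
  Staff, Biography: 230×122/652 = 43.03681
  Public, Mystery: 215×195/652 = 64.30215
  Public, Romance: 215×183/652 = 60.34509
  Public, SciFi: 215×152/652 = 50.12270
  Public, Biography: 215×122/652 = 40.23006
Contributions (O − E)²/E:
  (42 − 61.90951)²/61.90951 = 6.4027
  (74 − 58.09969)²/58.09969 = 4.3515
  (19 − 48.25767)²/48.25767 = 17.7383
  (72 − 38.73313)²/38.73313 = 28.5720
  (81 − 68.78834)²/68.78834 = 2.1679
  (48 − 64.55521)²/64.55521 = 4.2456
  (63 − 53.61963)²/53.61963 = 1.6410
  (38 − 43.03681)²/43.03681 = 0.5895
  (72 − 64.30215)²/64.30215 = 0.9215
  (61 − 60.34509)²/60.34509 = 0.0071
  (70 − 50.12270)²/50.12270 = 7.8828
  (12 − 40.23006)²/40.23006 = 19.8095
χ² = 6.4027 + 4.3515 + 17.7383 + 28.5720 + 2.1679 + 4.2456 + 1.6410 + 0.5895 + 0.9215 + 0.0071 + 7.8828 + 19.8095 = 94.329
df = (3−1)(4−1) = 6. Since 94.329 > 14.449, reject the null hypothesis of independence at α = 0.025.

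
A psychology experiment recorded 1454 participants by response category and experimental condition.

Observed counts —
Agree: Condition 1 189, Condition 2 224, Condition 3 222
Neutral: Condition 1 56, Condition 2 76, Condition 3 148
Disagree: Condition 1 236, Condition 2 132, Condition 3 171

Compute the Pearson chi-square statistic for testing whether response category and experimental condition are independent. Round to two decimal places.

71.09

Row totals: 635, 280, 539. Column totals: 481, 432, 541. Grand total N = 1454.
Expected counts (row total × column total / N):
  Agree, Condition 1: 635×481/1454 = 210.065
  Agree, Condition 2: 635×432/1454 = 188.666
  Agree, Condition 3: 635×541/1454 = 236.269
  Neutral, Condition 1: 280×481/1454 = 92.627
  Neutral, Condition 2: 280×432/1454 = 83.191
  Neutral, Condition 3: 280×541/1454 = 104.182
  Disagree, Condition 1: 539×481/1454 = 178.307
  Disagree, Condition 2: 539×432/1454 = 160.143
  Disagree, Condition 3: 539×541/1454 = 200.550
Contributions (O − E)²/E:
  (189 − 210.065)²/210.065 = 2.1124
  (224 − 188.666)²/188.666 = 6.6175
  (222 − 236.269)²/236.269 = 0.8617
  (56 − 92.627)²/92.627 = 14.4832
  (76 − 83.191)²/83.191 = 0.6216
  (148 − 104.182)²/104.182 = 18.4295
  (236 − 178.307)²/178.307 = 18.6671
  (132 − 160.143)²/160.143 = 4.9458
  (171 − 200.550)²/200.550 = 4.3540
χ² = 2.1124 + 6.6175 + 0.8617 + 14.4832 + 0.6216 + 18.4295 + 18.6671 + 4.9458 + 4.3540 = 71.09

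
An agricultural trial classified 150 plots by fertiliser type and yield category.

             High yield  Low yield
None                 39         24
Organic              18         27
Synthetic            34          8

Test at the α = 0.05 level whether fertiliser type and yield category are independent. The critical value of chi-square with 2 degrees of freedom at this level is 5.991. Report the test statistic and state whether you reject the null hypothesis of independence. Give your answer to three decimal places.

15.338; reject H₀

Row totals: 63, 45, 42. Column totals: 91, 59. Grand total N = 150.
Expected counts (row total × column total / N):
  None, High yield: 63×91/150 = 38.2200
  None, Low yield: 63×59/150 = 24.7800
  Organic, High yield: 45×91/150 = 27.3000
  Organic, Low yield: 45×59/150 = 17.7000
  Synthetic, High yield: 42×91/150 = 25.4800
  Synthetic, Low yield: 42×59/150 = 16.5200
Contributions (O − E)²/E:
  (39 − 38.2200)²/38.2200 = 0.0159
  (24 − 24.7800)²/24.7800 = 0.0246
  (18 − 27.3000)²/27.3000 = 3.1681
  (27 − 17.7000)²/17.7000 = 4.8864
  (34 − 25.4800)²/25.4800 = 2.8489
  (8 − 16.5200)²/16.5200 = 4.3941
χ² = 0.0159 + 0.0246 + 3.1681 + 4.8864 + 2.8489 + 4.3941 = 15.338
df = (3−1)(2−1) = 2. Since 15.338 > 5.991, reject the null hypothesis of independence at α = 0.05.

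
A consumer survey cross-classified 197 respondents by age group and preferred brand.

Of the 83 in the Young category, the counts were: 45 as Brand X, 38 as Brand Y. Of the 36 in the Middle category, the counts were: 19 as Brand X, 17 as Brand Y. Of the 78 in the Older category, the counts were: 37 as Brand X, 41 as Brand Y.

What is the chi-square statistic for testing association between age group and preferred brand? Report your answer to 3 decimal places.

Row totals: 83, 36, 78. Column totals: 101, 96. Grand total N = 197.
Expected counts (row total × column total / N):
  Young, Brand X: 83×101/197 = 42.5533
  Young, Brand Y: 83×96/197 = 40.4467
  Middle, Brand X: 36×101/197 = 18.4569
  Middle, Brand Y: 36×96/197 = 17.5431
  Older, Brand X: 78×101/197 = 39.9898
  Older, Brand Y: 78×96/197 = 38.0102
Contributions (O − E)²/E:
  (45 − 42.5533)²/42.5533 = 0.1407
  (38 − 40.4467)²/40.4467 = 0.1480
  (19 − 18.4569)²/18.4569 = 0.0160
  (17 − 17.5431)²/17.5431 = 0.0168
  (37 − 39.9898)²/39.9898 = 0.2235
  (41 − 38.0102)²/38.0102 = 0.2352
χ² = 0.1407 + 0.1480 + 0.0160 + 0.0168 + 0.2235 + 0.2352 = 0.780

0.780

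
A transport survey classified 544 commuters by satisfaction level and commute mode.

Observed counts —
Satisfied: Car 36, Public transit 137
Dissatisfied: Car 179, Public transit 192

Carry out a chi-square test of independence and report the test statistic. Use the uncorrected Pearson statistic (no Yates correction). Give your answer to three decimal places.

Row totals: 173, 371. Column totals: 215, 329. Grand total N = 544.
Expected counts (row total × column total / N):
  Satisfied, Car: 173×215/544 = 68.3732
  Satisfied, Public transit: 173×329/544 = 104.6268
  Dissatisfied, Car: 371×215/544 = 146.6268
  Dissatisfied, Public transit: 371×329/544 = 224.3732
Contributions (O − E)²/E:
  (36 − 68.3732)²/68.3732 = 15.3280
  (137 − 104.6268)²/104.6268 = 10.0168
  (179 − 146.6268)²/146.6268 = 7.1476
  (192 − 224.3732)²/224.3732 = 4.6709
χ² = 15.3280 + 10.0168 + 7.1476 + 4.6709 = 37.163

37.163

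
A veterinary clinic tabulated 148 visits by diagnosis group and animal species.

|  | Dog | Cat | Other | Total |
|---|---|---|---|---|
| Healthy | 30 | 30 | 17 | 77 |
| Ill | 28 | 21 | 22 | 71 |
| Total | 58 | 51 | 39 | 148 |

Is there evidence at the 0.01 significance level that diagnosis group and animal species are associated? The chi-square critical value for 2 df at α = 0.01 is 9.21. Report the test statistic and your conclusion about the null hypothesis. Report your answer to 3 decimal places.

Grand total N = 148.
Expected counts (row total × column total / N):
  Healthy, Dog: 77×58/148 = 30.1757
  Healthy, Cat: 77×51/148 = 26.5338
  Healthy, Other: 77×39/148 = 20.2905
  Ill, Dog: 71×58/148 = 27.8243
  Ill, Cat: 71×51/148 = 24.4662
  Ill, Other: 71×39/148 = 18.7095
Contributions (O − E)²/E:
  (30 − 30.1757)²/30.1757 = 0.0010
  (30 − 26.5338)²/26.5338 = 0.4528
  (17 − 20.2905)²/20.2905 = 0.5336
  (28 − 27.8243)²/27.8243 = 0.0011
  (21 − 24.4662)²/24.4662 = 0.4911
  (22 − 18.7095)²/18.7095 = 0.5787
χ² = 0.0010 + 0.4528 + 0.5336 + 0.0011 + 0.4911 + 0.5787 = 2.058
df = (2−1)(3−1) = 2. Since 2.058 < 9.21, fail to reject the null hypothesis of independence at α = 0.01.

2.058; fail to reject H₀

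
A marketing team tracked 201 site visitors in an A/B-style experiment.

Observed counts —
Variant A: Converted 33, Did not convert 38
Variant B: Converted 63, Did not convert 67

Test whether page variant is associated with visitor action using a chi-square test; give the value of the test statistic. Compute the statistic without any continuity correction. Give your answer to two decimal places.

0.07

Row totals: 71, 130. Column totals: 96, 105. Grand total N = 201.
Expected counts (row total × column total / N):
  Variant A, Converted: 71×96/201 = 33.910
  Variant A, Did not convert: 71×105/201 = 37.090
  Variant B, Converted: 130×96/201 = 62.090
  Variant B, Did not convert: 130×105/201 = 67.910
Contributions (O − E)²/E:
  (33 − 33.910)²/33.910 = 0.0244
  (38 − 37.090)²/37.090 = 0.0223
  (63 − 62.090)²/62.090 = 0.0133
  (67 − 67.910)²/67.910 = 0.0122
χ² = 0.0244 + 0.0223 + 0.0133 + 0.0122 = 0.07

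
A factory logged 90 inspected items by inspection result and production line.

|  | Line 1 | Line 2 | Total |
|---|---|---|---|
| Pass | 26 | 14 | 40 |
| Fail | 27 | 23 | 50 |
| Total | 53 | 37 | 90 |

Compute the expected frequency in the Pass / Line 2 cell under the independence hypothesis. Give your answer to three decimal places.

Row total (Pass) = 40; column total (Line 2) = 37; grand total N = 90.
Expected count = (row total × column total) / N = 40 × 37 / 90 = 16.444.

16.444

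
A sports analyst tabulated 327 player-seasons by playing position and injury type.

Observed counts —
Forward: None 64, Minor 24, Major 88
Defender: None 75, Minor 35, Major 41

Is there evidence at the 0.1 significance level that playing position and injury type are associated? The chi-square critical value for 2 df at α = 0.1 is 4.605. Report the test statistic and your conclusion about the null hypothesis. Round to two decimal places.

Row totals: 176, 151. Column totals: 139, 59, 129. Grand total N = 327.
Expected counts (row total × column total / N):
  Forward, None: 176×139/327 = 74.813
  Forward, Minor: 176×59/327 = 31.755
  Forward, Major: 176×129/327 = 69.431
  Defender, None: 151×139/327 = 64.187
  Defender, Minor: 151×59/327 = 27.245
  Defender, Major: 151×129/327 = 59.569
Contributions (O − E)²/E:
  (64 − 74.813)²/74.813 = 1.5628
  (24 − 31.755)²/31.755 = 1.8939
  (88 − 69.431)²/69.431 = 4.9662
  (75 − 64.187)²/64.187 = 1.8216
  (35 − 27.245)²/27.245 = 2.2074
  (41 − 59.569)²/59.569 = 5.7884
χ² = 1.5628 + 1.8939 + 4.9662 + 1.8216 + 2.2074 + 5.7884 = 18.24
df = (2−1)(3−1) = 2. Since 18.24 > 4.605, reject the null hypothesis of independence at α = 0.1.

18.24; reject H₀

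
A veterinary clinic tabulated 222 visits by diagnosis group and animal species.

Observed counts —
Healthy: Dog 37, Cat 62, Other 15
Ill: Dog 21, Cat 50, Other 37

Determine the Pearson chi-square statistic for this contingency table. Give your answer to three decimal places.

14.856

Row totals: 114, 108. Column totals: 58, 112, 52. Grand total N = 222.
Expected counts (row total × column total / N):
  Healthy, Dog: 114×58/222 = 29.7838
  Healthy, Cat: 114×112/222 = 57.5135
  Healthy, Other: 114×52/222 = 26.7027
  Ill, Dog: 108×58/222 = 28.2162
  Ill, Cat: 108×112/222 = 54.4865
  Ill, Other: 108×52/222 = 25.2973
Contributions (O − E)²/E:
  (37 − 29.7838)²/29.7838 = 1.7484
  (62 − 57.5135)²/57.5135 = 0.3500
  (15 − 26.7027)²/26.7027 = 5.1288
  (21 − 28.2162)²/28.2162 = 1.8455
  (50 − 54.4865)²/54.4865 = 0.3694
  (37 − 25.2973)²/25.2973 = 5.4137
χ² = 1.7484 + 0.3500 + 5.1288 + 1.8455 + 0.3694 + 5.4137 = 14.856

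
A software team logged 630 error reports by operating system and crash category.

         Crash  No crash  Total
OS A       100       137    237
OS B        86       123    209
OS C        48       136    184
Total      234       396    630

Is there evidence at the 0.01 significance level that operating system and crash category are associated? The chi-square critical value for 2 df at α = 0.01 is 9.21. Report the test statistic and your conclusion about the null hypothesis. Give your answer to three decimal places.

Grand total N = 630.
Expected counts (row total × column total / N):
  OS A, Crash: 237×234/630 = 88.0286
  OS A, No crash: 237×396/630 = 148.9714
  OS B, Crash: 209×234/630 = 77.6286
  OS B, No crash: 209×396/630 = 131.3714
  OS C, Crash: 184×234/630 = 68.3429
  OS C, No crash: 184×396/630 = 115.6571
Contributions (O − E)²/E:
  (100 − 88.0286)²/88.0286 = 1.6280
  (137 − 148.9714)²/148.9714 = 0.9620
  (86 − 77.6286)²/77.6286 = 0.9028
  (123 − 131.3714)²/131.3714 = 0.5335
  (48 − 68.3429)²/68.3429 = 6.0553
  (136 − 115.6571)²/115.6571 = 3.5781
χ² = 1.6280 + 0.9620 + 0.9028 + 0.5335 + 6.0553 + 3.5781 = 13.660
df = (3−1)(2−1) = 2. Since 13.660 > 9.21, reject the null hypothesis of independence at α = 0.01.

13.660; reject H₀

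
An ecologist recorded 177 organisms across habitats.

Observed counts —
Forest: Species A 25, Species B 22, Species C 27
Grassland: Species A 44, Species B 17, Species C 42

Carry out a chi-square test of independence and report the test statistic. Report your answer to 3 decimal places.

Row totals: 74, 103. Column totals: 69, 39, 69. Grand total N = 177.
Expected counts (row total × column total / N):
  Forest, Species A: 74×69/177 = 28.8475
  Forest, Species B: 74×39/177 = 16.3051
  Forest, Species C: 74×69/177 = 28.8475
  Grassland, Species A: 103×69/177 = 40.1525
  Grassland, Species B: 103×39/177 = 22.6949
  Grassland, Species C: 103×69/177 = 40.1525
Contributions (O − E)²/E:
  (25 − 28.8475)²/28.8475 = 0.5132
  (22 − 16.3051)²/16.3051 = 1.9891
  (27 − 28.8475)²/28.8475 = 0.1183
  (44 − 40.1525)²/40.1525 = 0.3687
  (17 − 22.6949)²/22.6949 = 1.4290
  (42 − 40.1525)²/40.1525 = 0.0850
χ² = 0.5132 + 1.9891 + 0.1183 + 0.3687 + 1.4290 + 0.0850 = 4.503

4.503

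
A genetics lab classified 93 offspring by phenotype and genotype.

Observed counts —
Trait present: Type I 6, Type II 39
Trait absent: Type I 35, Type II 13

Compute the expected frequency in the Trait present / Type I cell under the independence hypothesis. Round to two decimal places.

19.84

Row total (Trait present) = 45; column total (Type I) = 41; grand total N = 93.
Expected count = (row total × column total) / N = 45 × 41 / 93 = 19.84.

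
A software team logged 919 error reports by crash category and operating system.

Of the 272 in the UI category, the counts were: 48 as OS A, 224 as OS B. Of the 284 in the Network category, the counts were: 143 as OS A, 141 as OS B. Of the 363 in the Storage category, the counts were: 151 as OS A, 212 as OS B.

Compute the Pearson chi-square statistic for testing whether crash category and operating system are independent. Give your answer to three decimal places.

Row totals: 272, 284, 363. Column totals: 342, 577. Grand total N = 919.
Expected counts (row total × column total / N):
  UI, OS A: 272×342/919 = 101.2231
  UI, OS B: 272×577/919 = 170.7769
  Network, OS A: 284×342/919 = 105.6888
  Network, OS B: 284×577/919 = 178.3112
  Storage, OS A: 363×342/919 = 135.0881
  Storage, OS B: 363×577/919 = 227.9119
Contributions (O − E)²/E:
  (48 − 101.2231)²/101.2231 = 27.9847
  (224 − 170.7769)²/170.7769 = 16.5871
  (143 − 105.6888)²/105.6888 = 13.1719
  (141 − 178.3112)²/178.3112 = 7.8073
  (151 − 135.0881)²/135.0881 = 1.8742
  (212 − 227.9119)²/227.9119 = 1.1109
χ² = 27.9847 + 16.5871 + 13.1719 + 7.8073 + 1.8742 + 1.1109 = 68.536

68.536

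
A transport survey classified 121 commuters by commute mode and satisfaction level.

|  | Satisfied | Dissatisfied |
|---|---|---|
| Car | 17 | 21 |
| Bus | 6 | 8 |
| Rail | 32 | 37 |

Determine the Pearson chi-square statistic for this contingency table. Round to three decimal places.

Row totals: 38, 14, 69. Column totals: 55, 66. Grand total N = 121.
Expected counts (row total × column total / N):
  Car, Satisfied: 38×55/121 = 17.2727
  Car, Dissatisfied: 38×66/121 = 20.7273
  Bus, Satisfied: 14×55/121 = 6.3636
  Bus, Dissatisfied: 14×66/121 = 7.6364
  Rail, Satisfied: 69×55/121 = 31.3636
  Rail, Dissatisfied: 69×66/121 = 37.6364
Contributions (O − E)²/E:
  (17 − 17.2727)²/17.2727 = 0.0043
  (21 − 20.7273)²/20.7273 = 0.0036
  (6 − 6.3636)²/6.3636 = 0.0208
  (8 − 7.6364)²/7.6364 = 0.0173
  (32 − 31.3636)²/31.3636 = 0.0129
  (37 − 37.6364)²/37.6364 = 0.0108
χ² = 0.0043 + 0.0036 + 0.0208 + 0.0173 + 0.0129 + 0.0108 = 0.070

0.070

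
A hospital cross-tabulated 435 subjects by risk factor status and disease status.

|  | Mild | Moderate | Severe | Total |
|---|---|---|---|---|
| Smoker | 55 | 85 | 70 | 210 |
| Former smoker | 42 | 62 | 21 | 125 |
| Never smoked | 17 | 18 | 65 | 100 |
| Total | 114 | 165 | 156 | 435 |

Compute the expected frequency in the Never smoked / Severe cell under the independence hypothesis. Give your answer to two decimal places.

35.86

Row total (Never smoked) = 100; column total (Severe) = 156; grand total N = 435.
Expected count = (row total × column total) / N = 100 × 156 / 435 = 35.86.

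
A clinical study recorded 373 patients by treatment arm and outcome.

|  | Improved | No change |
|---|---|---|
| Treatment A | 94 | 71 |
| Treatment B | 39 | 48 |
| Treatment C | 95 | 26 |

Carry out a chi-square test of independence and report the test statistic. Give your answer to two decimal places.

26.32

Row totals: 165, 87, 121. Column totals: 228, 145. Grand total N = 373.
Expected counts (row total × column total / N):
  Treatment A, Improved: 165×228/373 = 100.8579
  Treatment A, No change: 165×145/373 = 64.1421
  Treatment B, Improved: 87×228/373 = 53.1796
  Treatment B, No change: 87×145/373 = 33.8204
  Treatment C, Improved: 121×228/373 = 73.9625
  Treatment C, No change: 121×145/373 = 47.0375
Contributions (O − E)²/E:
  (94 − 100.8579)²/100.8579 = 0.4663
  (71 − 64.1421)²/64.1421 = 0.7332
  (39 − 53.1796)²/53.1796 = 3.7808
  (48 − 33.8204)²/33.8204 = 5.9450
  (95 − 73.9625)²/73.9625 = 5.9838
  (26 − 47.0375)²/47.0375 = 9.4090
χ² = 0.4663 + 0.7332 + 3.7808 + 5.9450 + 5.9838 + 9.4090 = 26.32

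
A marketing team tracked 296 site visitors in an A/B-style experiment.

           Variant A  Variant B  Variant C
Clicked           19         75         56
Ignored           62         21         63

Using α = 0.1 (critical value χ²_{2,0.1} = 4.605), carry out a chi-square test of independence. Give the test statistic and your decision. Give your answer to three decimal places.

53.570; reject H₀

Row totals: 150, 146. Column totals: 81, 96, 119. Grand total N = 296.
Expected counts (row total × column total / N):
  Clicked, Variant A: 150×81/296 = 41.0473
  Clicked, Variant B: 150×96/296 = 48.6486
  Clicked, Variant C: 150×119/296 = 60.3041
  Ignored, Variant A: 146×81/296 = 39.9527
  Ignored, Variant B: 146×96/296 = 47.3514
  Ignored, Variant C: 146×119/296 = 58.6959
Contributions (O − E)²/E:
  (19 − 41.0473)²/41.0473 = 11.8420
  (75 − 48.6486)²/48.6486 = 14.2737
  (56 − 60.3041)²/60.3041 = 0.3072
  (62 − 39.9527)²/39.9527 = 12.1665
  (21 − 47.3514)²/47.3514 = 14.6647
  (63 − 58.6959)²/58.6959 = 0.3156
χ² = 11.8420 + 14.2737 + 0.3072 + 12.1665 + 14.6647 + 0.3156 = 53.570
df = (2−1)(3−1) = 2. Since 53.570 > 4.605, reject the null hypothesis of independence at α = 0.1.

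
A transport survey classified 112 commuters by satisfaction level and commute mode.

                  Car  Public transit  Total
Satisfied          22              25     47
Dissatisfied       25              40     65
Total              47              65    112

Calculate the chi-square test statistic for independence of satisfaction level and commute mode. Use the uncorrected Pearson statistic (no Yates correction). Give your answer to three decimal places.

0.780

Grand total N = 112.
Expected counts (row total × column total / N):
  Satisfied, Car: 47×47/112 = 19.7232
  Satisfied, Public transit: 47×65/112 = 27.2768
  Dissatisfied, Car: 65×47/112 = 27.2768
  Dissatisfied, Public transit: 65×65/112 = 37.7232
Contributions (O − E)²/E:
  (22 − 19.7232)²/19.7232 = 0.2628
  (25 − 27.2768)²/27.2768 = 0.1900
  (25 − 27.2768)²/27.2768 = 0.1900
  (40 − 37.7232)²/37.7232 = 0.1374
χ² = 0.2628 + 0.1900 + 0.1900 + 0.1374 = 0.780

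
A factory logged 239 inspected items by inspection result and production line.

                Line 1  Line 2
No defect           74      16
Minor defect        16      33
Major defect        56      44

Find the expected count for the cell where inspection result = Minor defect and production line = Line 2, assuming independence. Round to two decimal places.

19.07

Row total (Minor defect) = 49; column total (Line 2) = 93; grand total N = 239.
Expected count = (row total × column total) / N = 49 × 93 / 239 = 19.07.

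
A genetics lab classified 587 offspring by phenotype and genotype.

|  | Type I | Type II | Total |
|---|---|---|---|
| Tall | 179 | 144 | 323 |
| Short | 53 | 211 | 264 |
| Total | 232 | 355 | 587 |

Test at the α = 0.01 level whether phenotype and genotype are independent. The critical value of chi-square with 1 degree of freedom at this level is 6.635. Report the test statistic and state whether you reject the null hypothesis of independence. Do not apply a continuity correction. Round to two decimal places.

Grand total N = 587.
Expected counts (row total × column total / N):
  Tall, Type I: 323×232/587 = 127.659
  Tall, Type II: 323×355/587 = 195.341
  Short, Type I: 264×232/587 = 104.341
  Short, Type II: 264×355/587 = 159.659
Contributions (O − E)²/E:
  (179 − 127.659)²/127.659 = 20.6480
  (144 − 195.341)²/195.341 = 13.4938
  (53 − 104.341)²/104.341 = 25.2623
  (211 − 159.659)²/159.659 = 16.5096
χ² = 20.6480 + 13.4938 + 25.2623 + 16.5096 = 75.91
df = (2−1)(2−1) = 1. Since 75.91 > 6.635, reject the null hypothesis of independence at α = 0.01.

75.91; reject H₀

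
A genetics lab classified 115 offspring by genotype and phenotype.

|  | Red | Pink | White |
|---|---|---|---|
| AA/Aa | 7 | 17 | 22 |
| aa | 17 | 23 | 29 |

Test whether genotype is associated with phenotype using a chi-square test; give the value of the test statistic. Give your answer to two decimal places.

Row totals: 46, 69. Column totals: 24, 40, 51. Grand total N = 115.
Expected counts (row total × column total / N):
  AA/Aa, Red: 46×24/115 = 9.600
  AA/Aa, Pink: 46×40/115 = 16.000
  AA/Aa, White: 46×51/115 = 20.400
  aa, Red: 69×24/115 = 14.400
  aa, Pink: 69×40/115 = 24.000
  aa, White: 69×51/115 = 30.600
Contributions (O − E)²/E:
  (7 − 9.600)²/9.600 = 0.7042
  (17 − 16.000)²/16.000 = 0.0625
  (22 − 20.400)²/20.400 = 0.1255
  (17 − 14.400)²/14.400 = 0.4694
  (23 − 24.000)²/24.000 = 0.0417
  (29 − 30.600)²/30.600 = 0.0837
χ² = 0.7042 + 0.0625 + 0.1255 + 0.4694 + 0.0417 + 0.0837 = 1.49

1.49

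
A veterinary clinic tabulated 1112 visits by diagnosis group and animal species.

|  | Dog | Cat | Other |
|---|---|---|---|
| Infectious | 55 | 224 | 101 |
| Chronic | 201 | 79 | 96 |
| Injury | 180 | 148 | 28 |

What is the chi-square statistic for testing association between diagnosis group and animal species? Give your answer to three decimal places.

Row totals: 380, 376, 356. Column totals: 436, 451, 225. Grand total N = 1112.
Expected counts (row total × column total / N):
  Infectious, Dog: 380×436/1112 = 148.9928
  Infectious, Cat: 380×451/1112 = 154.1187
  Infectious, Other: 380×225/1112 = 76.8885
  Chronic, Dog: 376×436/1112 = 147.4245
  Chronic, Cat: 376×451/1112 = 152.4964
  Chronic, Other: 376×225/1112 = 76.0791
  Injury, Dog: 356×436/1112 = 139.5827
  Injury, Cat: 356×451/1112 = 144.3849
  Injury, Other: 356×225/1112 = 72.0324
Contributions (O − E)²/E:
  (55 − 148.9928)²/148.9928 = 59.2958
  (224 − 154.1187)²/154.1187 = 31.6859
  (101 − 76.8885)²/76.8885 = 7.5611
  (201 − 147.4245)²/147.4245 = 19.4699
  (79 − 152.4964)²/152.4964 = 35.4220
  (96 − 76.0791)²/76.0791 = 5.2162
  (180 − 139.5827)²/139.5827 = 11.7032
  (148 − 144.3849)²/144.3849 = 0.0905
  (28 − 72.0324)²/72.0324 = 26.9164
χ² = 59.2958 + 31.6859 + 7.5611 + 19.4699 + 35.4220 + 5.2162 + 11.7032 + 0.0905 + 26.9164 = 197.361

197.361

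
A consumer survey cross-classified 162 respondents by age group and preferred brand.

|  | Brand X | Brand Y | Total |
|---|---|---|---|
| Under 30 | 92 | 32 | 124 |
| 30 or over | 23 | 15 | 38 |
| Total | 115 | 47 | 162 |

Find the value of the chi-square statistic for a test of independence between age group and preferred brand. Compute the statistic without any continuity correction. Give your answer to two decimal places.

2.64

Grand total N = 162.
Expected counts (row total × column total / N):
  Under 30, Brand X: 124×115/162 = 88.025
  Under 30, Brand Y: 124×47/162 = 35.975
  30 or over, Brand X: 38×115/162 = 26.975
  30 or over, Brand Y: 38×47/162 = 11.025
Contributions (O − E)²/E:
  (92 − 88.025)²/88.025 = 0.1795
  (32 − 35.975)²/35.975 = 0.4392
  (23 − 26.975)²/26.975 = 0.5858
  (15 − 11.025)²/11.025 = 1.4332
χ² = 0.1795 + 0.4392 + 0.5858 + 1.4332 = 2.64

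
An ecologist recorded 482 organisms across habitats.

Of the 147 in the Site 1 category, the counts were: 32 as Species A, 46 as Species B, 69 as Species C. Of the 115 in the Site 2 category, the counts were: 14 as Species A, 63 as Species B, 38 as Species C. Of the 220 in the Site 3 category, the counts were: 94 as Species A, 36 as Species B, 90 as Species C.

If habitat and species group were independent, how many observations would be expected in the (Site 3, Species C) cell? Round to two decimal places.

Row total (Site 3) = 220; column total (Species C) = 197; grand total N = 482.
Expected count = (row total × column total) / N = 220 × 197 / 482 = 89.92.

89.92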